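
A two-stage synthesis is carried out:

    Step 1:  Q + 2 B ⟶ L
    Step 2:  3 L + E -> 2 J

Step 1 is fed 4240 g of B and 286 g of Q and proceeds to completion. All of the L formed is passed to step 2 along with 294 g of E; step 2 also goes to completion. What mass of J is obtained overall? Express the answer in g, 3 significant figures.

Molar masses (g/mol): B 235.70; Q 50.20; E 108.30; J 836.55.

Step 1:
n(B) = 4240 / 235.70 = 17.99 mol
n(Q) = 286.0 / 50.20 = 5.697 mol
n/ν for B = 17.99/2 = 8.995
n/ν for Q = 5.697/1 = 5.697
Smallest n/ν is Q → limiting reagent.
n(L) produced = (1/1) × 5.697 = 5.697 mol
Step 2:
n(L) available = 5.697 mol
n(E) = 294.0 / 108.30 = 2.715 mol
n/ν for L = 5.697/3 = 1.899
n/ν for E = 2.715/1 = 2.715
Smallest n/ν is L → limiting reagent.
n(J) = (2/3) × 5.697 = 3.798 mol
mass = 3.798 × 836.55 = 3177 g

3180 g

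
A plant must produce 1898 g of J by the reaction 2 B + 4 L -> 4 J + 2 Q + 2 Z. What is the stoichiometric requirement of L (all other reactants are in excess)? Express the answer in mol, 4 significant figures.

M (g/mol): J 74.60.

n(J) = 1898 / 74.60 = 25.44 mol
n(L) = (4/4) × 25.44 = 25.44 mol

25.44 mol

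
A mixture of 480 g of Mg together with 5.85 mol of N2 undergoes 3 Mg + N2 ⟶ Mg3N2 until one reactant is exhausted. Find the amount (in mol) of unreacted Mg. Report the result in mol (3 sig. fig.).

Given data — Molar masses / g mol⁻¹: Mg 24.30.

n(Mg) = 480.0 / 24.30 = 19.75 mol
n(N2) = 5.850 mol
n/ν for Mg = 19.75/3 = 6.583
n/ν for N2 = 5.850/1 = 5.850
Smallest n/ν is N2 → limiting reagent.
Mg consumed = (3/1) × 5.850 = 17.55 mol
Mg remaining = 19.75 − 17.55 = 2.200 mol

2.20 mol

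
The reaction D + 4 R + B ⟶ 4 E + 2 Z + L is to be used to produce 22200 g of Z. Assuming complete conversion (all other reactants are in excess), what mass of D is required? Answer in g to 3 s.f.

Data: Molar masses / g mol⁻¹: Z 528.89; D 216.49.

4540 g

n(Z) = 22200 / 528.89 = 41.97 mol
n(D) = (1/2) × 41.97 = 20.99 mol
mass = 20.99 × 216.49 = 4544 g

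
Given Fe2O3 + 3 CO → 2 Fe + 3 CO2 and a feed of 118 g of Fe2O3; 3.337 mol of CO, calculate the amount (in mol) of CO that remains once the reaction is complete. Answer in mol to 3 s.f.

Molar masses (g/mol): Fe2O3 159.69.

n(Fe2O3) = 118.0 / 159.69 = 0.7389 mol
n(CO) = 3.337 mol
n/ν → Fe2O3: 0.7389, CO: 1.112; Fe2O3 is limiting.
CO consumed = (3/1) × 0.7389 = 2.217 mol
CO remaining = 3.337 − 2.217 = 1.120 mol

1.12 mol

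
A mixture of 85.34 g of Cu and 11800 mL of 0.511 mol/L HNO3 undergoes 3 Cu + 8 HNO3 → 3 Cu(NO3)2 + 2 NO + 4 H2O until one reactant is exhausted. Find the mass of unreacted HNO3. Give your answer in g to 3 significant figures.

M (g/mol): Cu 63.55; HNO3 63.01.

154 g

n(Cu) = 85.34 / 63.55 = 1.343 mol
n(HNO3) = 0.511 × 11800/1000 = 6.030 mol
n/ν for Cu = 1.343/3 = 0.4477
n/ν for HNO3 = 6.030/8 = 0.7538
Smallest n/ν is Cu → limiting reagent.
HNO3 consumed = (8/3) × 1.343 = 3.581 mol
HNO3 remaining = 6.030 − 3.581 = 2.449 mol
mass = 2.449 × 63.01 = 154.3 g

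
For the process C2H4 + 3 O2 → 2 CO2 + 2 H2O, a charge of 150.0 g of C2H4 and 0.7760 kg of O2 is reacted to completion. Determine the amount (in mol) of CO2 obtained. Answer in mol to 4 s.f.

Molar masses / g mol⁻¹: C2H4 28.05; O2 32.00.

n(C2H4) = 150.0 / 28.05 = 5.348 mol
n(O2) = 0.7760×1000 / 32.00 = 24.25 mol
n/ν for C2H4 = 5.348/1 = 5.348
n/ν for O2 = 24.25/3 = 8.083
Smallest n/ν is C2H4 → limiting reagent.
n(CO2) = (2/1) × 5.348 = 10.70 mol

10.70 mol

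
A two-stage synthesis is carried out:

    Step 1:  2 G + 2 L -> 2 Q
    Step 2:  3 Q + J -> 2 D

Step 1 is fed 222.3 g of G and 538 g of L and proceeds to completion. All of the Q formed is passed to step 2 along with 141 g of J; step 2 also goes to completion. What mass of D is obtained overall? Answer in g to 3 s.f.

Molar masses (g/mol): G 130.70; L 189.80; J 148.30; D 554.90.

Step 1:
n(G) = 222.3 / 130.70 = 1.701 mol
n(L) = 538.0 / 189.80 = 2.835 mol
n/ν for G = 1.701/2 = 0.8505
n/ν for L = 2.835/2 = 1.418
Smallest n/ν is G → limiting reagent.
n(Q) produced = (2/2) × 1.701 = 1.701 mol
Step 2:
n(Q) available = 1.701 mol
n(J) = 141.0 / 148.30 = 0.9508 mol
n/ν for Q = 1.701/3 = 0.5670
n/ν for J = 0.9508/1 = 0.9508
Smallest n/ν is Q → limiting reagent.
n(D) = (2/3) × 1.701 = 1.134 mol
mass = 1.134 × 554.90 = 629.3 g

629 g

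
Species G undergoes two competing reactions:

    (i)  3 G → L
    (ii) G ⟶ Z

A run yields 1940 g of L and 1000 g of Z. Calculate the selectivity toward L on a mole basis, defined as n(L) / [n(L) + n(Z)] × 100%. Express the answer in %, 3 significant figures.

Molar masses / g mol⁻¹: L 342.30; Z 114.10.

n(L) = 1940 / 342.30 = 5.668 mol
n(Z) = 1000 / 114.10 = 8.764 mol
selectivity = 5.668/(5.668+8.764) × 100 = 39.27 %

39.3 %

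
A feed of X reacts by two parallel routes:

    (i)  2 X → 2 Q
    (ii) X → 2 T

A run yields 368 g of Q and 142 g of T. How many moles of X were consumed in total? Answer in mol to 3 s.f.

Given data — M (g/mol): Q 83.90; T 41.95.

6.08 mol

n(Q) = 368 / 83.90 = 4.386 mol
n(T) = 142 / 41.95 = 3.385 mol
n(X) via (i) = (2/2)×4.386 = 4.386 mol
n(X) via (ii) = (1/2)×3.385 = 1.693 mol
total n(X) = 4.386 + 1.693 = 6.079 mol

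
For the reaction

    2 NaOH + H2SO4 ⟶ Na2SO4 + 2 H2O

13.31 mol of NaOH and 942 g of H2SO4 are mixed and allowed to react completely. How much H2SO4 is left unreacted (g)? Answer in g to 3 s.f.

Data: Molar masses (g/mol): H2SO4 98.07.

n(NaOH) = 13.31 mol
n(H2SO4) = 942.0 / 98.07 = 9.605 mol
n/ν → NaOH: 6.655, H2SO4: 9.605; NaOH is limiting.
H2SO4 consumed = (1/2) × 13.31 = 6.655 mol
H2SO4 remaining = 9.605 − 6.655 = 2.950 mol
mass = 2.950 × 98.07 = 289.3 g

289 g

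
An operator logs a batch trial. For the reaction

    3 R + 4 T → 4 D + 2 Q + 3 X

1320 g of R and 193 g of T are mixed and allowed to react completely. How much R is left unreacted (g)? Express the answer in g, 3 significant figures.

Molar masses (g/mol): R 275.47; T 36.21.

219 g

n(R) = 1320 / 275.47 = 4.792 mol
n(T) = 193.0 / 36.21 = 5.330 mol
n/ν for R = 4.792/3 = 1.597
n/ν for T = 5.330/4 = 1.333
Smallest n/ν is T → limiting reagent.
R consumed = (3/4) × 5.330 = 3.998 mol
R remaining = 4.792 − 3.998 = 0.7940 mol
mass = 0.7940 × 275.47 = 218.7 g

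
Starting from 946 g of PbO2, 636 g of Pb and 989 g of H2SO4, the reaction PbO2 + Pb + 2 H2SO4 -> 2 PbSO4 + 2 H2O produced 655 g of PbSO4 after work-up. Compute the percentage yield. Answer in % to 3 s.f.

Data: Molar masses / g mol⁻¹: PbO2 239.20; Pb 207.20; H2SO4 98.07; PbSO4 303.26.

35.2 %

n(PbO2) = 946.0 / 239.20 = 3.955 mol
n(Pb) = 636.0 / 207.20 = 3.069 mol
n(H2SO4) = 989.0 / 98.07 = 10.08 mol
n/ν for PbO2 = 3.955/1 = 3.955
n/ν for Pb = 3.069/1 = 3.069
n/ν for H2SO4 = 10.08/2 = 5.040
Smallest n/ν is Pb → limiting reagent.
theoretical n(PbSO4) = (2/1) × 3.069 = 6.138 mol → 1861 g
% yield = 655 / 1861 × 100 = 35.20 %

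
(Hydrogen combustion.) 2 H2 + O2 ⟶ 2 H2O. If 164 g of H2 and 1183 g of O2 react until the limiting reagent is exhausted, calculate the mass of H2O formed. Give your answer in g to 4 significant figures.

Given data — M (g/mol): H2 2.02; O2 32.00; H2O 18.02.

1332 g

n(H2) = 164.0 / 2.02 = 81.19 mol
n(O2) = 1183 / 32.00 = 36.97 mol
n/ν for H2 = 81.19/2 = 40.60
n/ν for O2 = 36.97/1 = 36.97
Smallest n/ν is O2 → limiting reagent.
n(H2O) = (2/1) × 36.97 = 73.94 mol
mass = 73.94 × 18.02 = 1332 g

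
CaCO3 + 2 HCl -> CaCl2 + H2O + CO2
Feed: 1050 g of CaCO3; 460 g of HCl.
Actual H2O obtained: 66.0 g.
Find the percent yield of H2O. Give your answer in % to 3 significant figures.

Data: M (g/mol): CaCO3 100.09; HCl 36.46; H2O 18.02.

58.1 %

n(CaCO3) = 1050 / 100.09 = 10.49 mol
n(HCl) = 460.0 / 36.46 = 12.62 mol
n/ν → CaCO3: 10.49, HCl: 6.310; HCl is limiting.
theoretical n(H2O) = (1/2) × 12.62 = 6.310 mol → 113.7 g
% yield = 66.0 / 113.7 × 100 = 58.05 %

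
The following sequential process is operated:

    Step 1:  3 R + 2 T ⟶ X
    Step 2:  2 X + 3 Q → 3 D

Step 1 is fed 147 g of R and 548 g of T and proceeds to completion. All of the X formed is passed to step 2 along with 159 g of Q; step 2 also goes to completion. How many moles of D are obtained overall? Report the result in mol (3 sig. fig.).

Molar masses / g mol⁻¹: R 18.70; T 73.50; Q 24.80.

Step 1:
n(R) = 147.0 / 18.70 = 7.861 mol
n(T) = 548.0 / 73.50 = 7.456 mol
n/ν for R = 7.861/3 = 2.620
n/ν for T = 7.456/2 = 3.728
Smallest n/ν is R → limiting reagent.
n(X) produced = (1/3) × 7.861 = 2.620 mol
Step 2:
n(X) available = 2.620 mol
n(Q) = 159.0 / 24.80 = 6.411 mol
n/ν for X = 2.620/2 = 1.310
n/ν for Q = 6.411/3 = 2.137
Smallest n/ν is X → limiting reagent.
n(D) = (3/2) × 2.620 = 3.930 mol

3.93 mol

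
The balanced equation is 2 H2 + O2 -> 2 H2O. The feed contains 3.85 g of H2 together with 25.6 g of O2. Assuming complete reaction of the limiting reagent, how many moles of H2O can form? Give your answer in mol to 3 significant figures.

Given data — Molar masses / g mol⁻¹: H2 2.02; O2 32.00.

1.60 mol

n(H2) = 3.850 / 2.02 = 1.906 mol
n(O2) = 25.60 / 32.00 = 0.8000 mol
n/ν for H2 = 1.906/2 = 0.9530
n/ν for O2 = 0.8000/1 = 0.8000
Smallest n/ν is O2 → limiting reagent.
n(H2O) = (2/1) × 0.8000 = 1.600 mol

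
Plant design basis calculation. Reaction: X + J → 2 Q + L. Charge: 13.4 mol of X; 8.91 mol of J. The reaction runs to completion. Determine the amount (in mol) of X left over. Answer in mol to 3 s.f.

n(X) = 13.40 mol
n(J) = 8.910 mol
n/ν for X = 13.40/1 = 13.40
n/ν for J = 8.910/1 = 8.910
Smallest n/ν is J → limiting reagent.
X consumed = (1/1) × 8.910 = 8.910 mol
X remaining = 13.40 − 8.910 = 4.490 mol

4.49 mol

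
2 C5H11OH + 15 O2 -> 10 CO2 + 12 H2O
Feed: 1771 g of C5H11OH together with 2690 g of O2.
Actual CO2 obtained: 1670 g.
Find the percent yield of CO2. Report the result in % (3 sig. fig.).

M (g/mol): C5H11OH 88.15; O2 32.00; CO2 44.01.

n(C5H11OH) = 1771 / 88.15 = 20.09 mol
n(O2) = 2690 / 32.00 = 84.06 mol
n/ν for C5H11OH = 20.09/2 = 10.05
n/ν for O2 = 84.06/15 = 5.604
Smallest n/ν is O2 → limiting reagent.
theoretical n(CO2) = (10/15) × 84.06 = 56.04 mol → 2466 g
% yield = 1670 / 2466 × 100 = 67.72 %

67.7 %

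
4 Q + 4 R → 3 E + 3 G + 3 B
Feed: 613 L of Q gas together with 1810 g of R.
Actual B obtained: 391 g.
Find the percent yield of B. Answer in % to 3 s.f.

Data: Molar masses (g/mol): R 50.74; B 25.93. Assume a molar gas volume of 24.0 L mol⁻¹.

78.7 %

n(Q) = 613.0 / 24.0 = 25.54 mol
n(R) = 1810 / 50.74 = 35.67 mol
n/ν for Q = 25.54/4 = 6.385
n/ν for R = 35.67/4 = 8.918
Smallest n/ν is Q → limiting reagent.
theoretical n(B) = (3/4) × 25.54 = 19.16 mol → 496.8 g
% yield = 391 / 496.8 × 100 = 78.70 %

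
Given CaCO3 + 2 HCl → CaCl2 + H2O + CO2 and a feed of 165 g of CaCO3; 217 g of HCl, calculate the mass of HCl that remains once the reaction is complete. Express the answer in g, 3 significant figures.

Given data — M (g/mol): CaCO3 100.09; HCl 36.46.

n(CaCO3) = 165.0 / 100.09 = 1.649 mol
n(HCl) = 217.0 / 36.46 = 5.952 mol
n/ν for CaCO3 = 1.649/1 = 1.649
n/ν for HCl = 5.952/2 = 2.976
Smallest n/ν is CaCO3 → limiting reagent.
HCl consumed = (2/1) × 1.649 = 3.298 mol
HCl remaining = 5.952 − 3.298 = 2.654 mol
mass = 2.654 × 36.46 = 96.76 g

96.8 g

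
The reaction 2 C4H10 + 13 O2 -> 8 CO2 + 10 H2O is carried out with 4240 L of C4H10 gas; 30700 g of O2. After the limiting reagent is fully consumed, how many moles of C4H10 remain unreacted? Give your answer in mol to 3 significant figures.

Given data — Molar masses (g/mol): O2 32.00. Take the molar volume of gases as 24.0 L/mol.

n(C4H10) = 4240 / 24.0 = 176.7 mol
n(O2) = 30700 / 32.00 = 959.4 mol
n/ν → C4H10: 88.35, O2: 73.80; O2 is limiting.
C4H10 consumed = (2/13) × 959.4 = 147.6 mol
C4H10 remaining = 176.7 − 147.6 = 29.10 mol

29.1 mol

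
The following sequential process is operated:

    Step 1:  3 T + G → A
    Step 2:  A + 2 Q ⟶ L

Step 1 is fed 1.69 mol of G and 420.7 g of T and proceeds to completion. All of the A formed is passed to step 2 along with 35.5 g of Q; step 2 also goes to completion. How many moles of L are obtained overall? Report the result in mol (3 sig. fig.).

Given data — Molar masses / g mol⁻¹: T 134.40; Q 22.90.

Step 1:
n(G) = 1.690 mol
n(T) = 420.7 / 134.40 = 3.130 mol
n/ν for G = 1.690/1 = 1.690
n/ν for T = 3.130/3 = 1.043
Smallest n/ν is T → limiting reagent.
n(A) produced = (1/3) × 3.130 = 1.043 mol
Step 2:
n(A) available = 1.043 mol
n(Q) = 35.50 / 22.90 = 1.550 mol
n/ν for A = 1.043/1 = 1.043
n/ν for Q = 1.550/2 = 0.7750
Smallest n/ν is Q → limiting reagent.
n(L) = (1/2) × 1.550 = 0.7750 mol

0.775 mol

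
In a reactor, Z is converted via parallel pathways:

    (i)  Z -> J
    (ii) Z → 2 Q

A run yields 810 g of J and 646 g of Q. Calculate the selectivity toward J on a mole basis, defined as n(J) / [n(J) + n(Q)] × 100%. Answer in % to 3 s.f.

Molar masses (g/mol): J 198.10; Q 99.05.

n(J) = 810 / 198.10 = 4.089 mol
n(Q) = 646 / 99.05 = 6.522 mol
selectivity = 4.089/(4.089+6.522) × 100 = 38.54 %

38.5 %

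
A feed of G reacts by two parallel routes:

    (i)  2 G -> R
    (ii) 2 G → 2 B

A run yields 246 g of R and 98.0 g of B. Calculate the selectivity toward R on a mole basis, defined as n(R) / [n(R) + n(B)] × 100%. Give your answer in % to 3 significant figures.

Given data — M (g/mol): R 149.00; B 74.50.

n(R) = 246 / 149.00 = 1.651 mol
n(B) = 98.0 / 74.50 = 1.315 mol
selectivity = 1.651/(1.651+1.315) × 100 = 55.66 %

55.7 %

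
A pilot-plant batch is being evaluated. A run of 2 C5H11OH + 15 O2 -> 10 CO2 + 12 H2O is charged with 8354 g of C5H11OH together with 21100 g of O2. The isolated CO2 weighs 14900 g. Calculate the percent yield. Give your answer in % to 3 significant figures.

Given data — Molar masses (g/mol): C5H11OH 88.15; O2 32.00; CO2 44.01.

77.0 %

n(C5H11OH) = 8354 / 88.15 = 94.77 mol
n(O2) = 21100 / 32.00 = 659.4 mol
n/ν for C5H11OH = 94.77/2 = 47.39
n/ν for O2 = 659.4/15 = 43.96
Smallest n/ν is O2 → limiting reagent.
theoretical n(CO2) = (10/15) × 659.4 = 439.6 mol → 19350 g
% yield = 14900 / 19350 × 100 = 77.00 %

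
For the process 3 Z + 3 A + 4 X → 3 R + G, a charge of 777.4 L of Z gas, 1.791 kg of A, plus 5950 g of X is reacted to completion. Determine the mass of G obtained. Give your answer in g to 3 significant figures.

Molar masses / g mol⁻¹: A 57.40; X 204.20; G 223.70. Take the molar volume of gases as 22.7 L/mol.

n(Z) = 777.4 / 22.7 = 34.25 mol
n(A) = 1.791×1000 / 57.40 = 31.20 mol
n(X) = 5950 / 204.20 = 29.14 mol
n/ν for Z = 34.25/3 = 11.42
n/ν for A = 31.20/3 = 10.40
n/ν for X = 29.14/4 = 7.285
Smallest n/ν is X → limiting reagent.
n(G) = (1/4) × 29.14 = 7.285 mol
mass = 7.285 × 223.70 = 1630 g

1630 g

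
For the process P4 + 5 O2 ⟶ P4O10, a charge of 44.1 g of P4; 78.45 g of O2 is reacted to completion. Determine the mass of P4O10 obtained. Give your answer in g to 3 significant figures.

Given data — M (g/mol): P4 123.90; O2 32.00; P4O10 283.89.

n(P4) = 44.10 / 123.90 = 0.3559 mol
n(O2) = 78.45 / 32.00 = 2.452 mol
n/ν for P4 = 0.3559/1 = 0.3559
n/ν for O2 = 2.452/5 = 0.4904
Smallest n/ν is P4 → limiting reagent.
n(P4O10) = (1/1) × 0.3559 = 0.3559 mol
mass = 0.3559 × 283.89 = 101.0 g

101 g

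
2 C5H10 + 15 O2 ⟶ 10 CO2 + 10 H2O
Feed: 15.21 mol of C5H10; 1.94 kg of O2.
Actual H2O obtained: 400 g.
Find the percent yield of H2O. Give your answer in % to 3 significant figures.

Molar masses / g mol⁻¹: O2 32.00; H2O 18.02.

54.9 %

n(C5H10) = 15.21 mol
n(O2) = 1.940×1000 / 32.00 = 60.63 mol
n/ν for C5H10 = 15.21/2 = 7.605
n/ν for O2 = 60.63/15 = 4.042
Smallest n/ν is O2 → limiting reagent.
theoretical n(H2O) = (10/15) × 60.63 = 40.42 mol → 728.4 g
% yield = 400 / 728.4 × 100 = 54.91 %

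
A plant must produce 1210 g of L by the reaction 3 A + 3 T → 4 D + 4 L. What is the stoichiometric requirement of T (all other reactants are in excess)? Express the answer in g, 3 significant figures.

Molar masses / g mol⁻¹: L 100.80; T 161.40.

1450 g

n(L) = 1210 / 100.80 = 12.00 mol
n(T) = (3/4) × 12.00 = 9.000 mol
mass = 9.000 × 161.40 = 1453 g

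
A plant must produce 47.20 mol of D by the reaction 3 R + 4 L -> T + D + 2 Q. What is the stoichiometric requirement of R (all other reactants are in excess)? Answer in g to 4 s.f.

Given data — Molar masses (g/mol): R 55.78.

7898 g

n(D) = 47.20 mol
n(R) = (3/1) × 47.20 = 141.6 mol
mass = 141.6 × 55.78 = 7898 g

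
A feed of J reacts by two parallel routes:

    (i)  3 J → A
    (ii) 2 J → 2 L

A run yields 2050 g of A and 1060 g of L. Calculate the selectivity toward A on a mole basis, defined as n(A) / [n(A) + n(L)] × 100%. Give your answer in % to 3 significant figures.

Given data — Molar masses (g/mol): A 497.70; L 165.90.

39.2 %

n(A) = 2050 / 497.70 = 4.119 mol
n(L) = 1060 / 165.90 = 6.389 mol
selectivity = 4.119/(4.119+6.389) × 100 = 39.20 %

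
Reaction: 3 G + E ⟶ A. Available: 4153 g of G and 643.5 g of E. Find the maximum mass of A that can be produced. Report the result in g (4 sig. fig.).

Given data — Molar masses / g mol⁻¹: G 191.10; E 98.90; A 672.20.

4374 g

n(G) = 4153 / 191.10 = 21.73 mol
n(E) = 643.5 / 98.90 = 6.507 mol
n/ν for G = 21.73/3 = 7.243
n/ν for E = 6.507/1 = 6.507
Smallest n/ν is E → limiting reagent.
n(A) = (1/1) × 6.507 = 6.507 mol
mass = 6.507 × 672.20 = 4374 g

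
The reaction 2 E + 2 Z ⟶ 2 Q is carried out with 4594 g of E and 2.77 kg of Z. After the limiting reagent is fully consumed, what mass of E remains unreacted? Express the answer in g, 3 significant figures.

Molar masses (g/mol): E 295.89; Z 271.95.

1580 g

n(E) = 4594 / 295.89 = 15.53 mol
n(Z) = 2.770×1000 / 271.95 = 10.19 mol
n/ν → E: 7.765, Z: 5.095; Z is limiting.
E consumed = (2/2) × 10.19 = 10.19 mol
E remaining = 15.53 − 10.19 = 5.340 mol
mass = 5.340 × 295.89 = 1580 g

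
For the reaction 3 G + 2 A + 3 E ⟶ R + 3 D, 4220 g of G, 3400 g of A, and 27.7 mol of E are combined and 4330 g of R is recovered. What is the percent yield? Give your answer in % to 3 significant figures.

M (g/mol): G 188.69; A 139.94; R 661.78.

87.8 %

n(G) = 4220 / 188.69 = 22.36 mol
n(A) = 3400 / 139.94 = 24.30 mol
n(E) = 27.70 mol
n/ν → G: 7.453, A: 12.15, E: 9.233; G is limiting.
theoretical n(R) = (1/3) × 22.36 = 7.453 mol → 4932 g
% yield = 4330 / 4932 × 100 = 87.79 %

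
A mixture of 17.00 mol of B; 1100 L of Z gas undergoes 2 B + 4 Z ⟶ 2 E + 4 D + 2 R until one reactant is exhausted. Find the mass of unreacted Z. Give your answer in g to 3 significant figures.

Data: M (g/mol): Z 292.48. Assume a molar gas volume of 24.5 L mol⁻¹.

n(B) = 17.00 mol
n(Z) = 1100 / 24.5 = 44.90 mol
n/ν for B = 17.00/2 = 8.500
n/ν for Z = 44.90/4 = 11.23
Smallest n/ν is B → limiting reagent.
Z consumed = (4/2) × 17.00 = 34.00 mol
Z remaining = 44.90 − 34.00 = 10.90 mol
mass = 10.90 × 292.48 = 3188 g

3190 g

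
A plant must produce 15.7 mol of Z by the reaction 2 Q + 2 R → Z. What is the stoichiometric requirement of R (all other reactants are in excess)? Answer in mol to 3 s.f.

n(Z) = 15.70 mol
n(R) = (2/1) × 15.70 = 31.40 mol

31.4 mol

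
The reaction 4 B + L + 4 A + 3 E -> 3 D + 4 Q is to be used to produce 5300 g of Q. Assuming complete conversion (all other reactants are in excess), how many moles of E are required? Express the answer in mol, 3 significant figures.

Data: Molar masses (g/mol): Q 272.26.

14.6 mol

n(Q) = 5300 / 272.26 = 19.47 mol
n(E) = (3/4) × 19.47 = 14.60 mol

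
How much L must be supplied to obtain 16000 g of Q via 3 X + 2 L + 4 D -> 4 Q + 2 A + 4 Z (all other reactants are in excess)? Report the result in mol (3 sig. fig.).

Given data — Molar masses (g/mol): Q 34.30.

233 mol

n(Q) = 16000 / 34.30 = 466.5 mol
n(L) = (2/4) × 466.5 = 233.3 mol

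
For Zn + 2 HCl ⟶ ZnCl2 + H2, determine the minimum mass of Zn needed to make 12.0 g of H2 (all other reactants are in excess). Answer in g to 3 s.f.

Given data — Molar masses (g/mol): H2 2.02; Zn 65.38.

388 g

n(H2) = 12.0 / 2.02 = 5.941 mol
n(Zn) = (1/1) × 5.941 = 5.941 mol
mass = 5.941 × 65.38 = 388.4 g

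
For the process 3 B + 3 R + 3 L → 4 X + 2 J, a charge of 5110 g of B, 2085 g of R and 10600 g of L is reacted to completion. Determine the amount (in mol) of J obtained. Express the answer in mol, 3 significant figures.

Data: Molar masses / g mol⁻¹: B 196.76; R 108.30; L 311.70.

12.8 mol

n(B) = 5110 / 196.76 = 25.97 mol
n(R) = 2085 / 108.30 = 19.25 mol
n(L) = 10600 / 311.70 = 34.01 mol
n/ν → B: 8.657, R: 6.417, L: 11.34; R is limiting.
n(J) = (2/3) × 19.25 = 12.83 mol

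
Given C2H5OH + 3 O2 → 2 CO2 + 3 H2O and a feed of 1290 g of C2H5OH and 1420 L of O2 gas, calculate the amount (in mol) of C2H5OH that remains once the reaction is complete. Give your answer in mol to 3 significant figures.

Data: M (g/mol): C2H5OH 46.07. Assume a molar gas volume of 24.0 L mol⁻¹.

n(C2H5OH) = 1290 / 46.07 = 28.00 mol
n(O2) = 1420 / 24.0 = 59.17 mol
n/ν for C2H5OH = 28.00/1 = 28.00
n/ν for O2 = 59.17/3 = 19.72
Smallest n/ν is O2 → limiting reagent.
C2H5OH consumed = (1/3) × 59.17 = 19.72 mol
C2H5OH remaining = 28.00 − 19.72 = 8.280 mol

8.28 mol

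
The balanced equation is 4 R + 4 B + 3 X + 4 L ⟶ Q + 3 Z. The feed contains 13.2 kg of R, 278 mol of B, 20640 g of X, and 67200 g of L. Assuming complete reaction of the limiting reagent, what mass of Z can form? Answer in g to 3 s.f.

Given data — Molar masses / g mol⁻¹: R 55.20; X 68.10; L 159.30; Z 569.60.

102000 g

n(R) = 13.20×1000 / 55.20 = 239.1 mol
n(B) = 278.0 mol
n(X) = 20640 / 68.10 = 303.1 mol
n(L) = 67200 / 159.30 = 421.8 mol
n/ν for R = 239.1/4 = 59.78
n/ν for B = 278.0/4 = 69.50
n/ν for X = 303.1/3 = 101.0
n/ν for L = 421.8/4 = 105.5
Smallest n/ν is R → limiting reagent.
n(Z) = (3/4) × 239.1 = 179.3 mol
mass = 179.3 × 569.60 = 102100 g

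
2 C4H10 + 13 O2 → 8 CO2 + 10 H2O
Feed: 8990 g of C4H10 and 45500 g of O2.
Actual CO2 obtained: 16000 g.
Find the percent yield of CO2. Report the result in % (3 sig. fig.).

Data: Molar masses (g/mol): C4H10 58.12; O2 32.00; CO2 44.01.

n(C4H10) = 8990 / 58.12 = 154.7 mol
n(O2) = 45500 / 32.00 = 1422 mol
n/ν for C4H10 = 154.7/2 = 77.35
n/ν for O2 = 1422/13 = 109.4
Smallest n/ν is C4H10 → limiting reagent.
theoretical n(CO2) = (8/2) × 154.7 = 618.8 mol → 27230 g
% yield = 16000 / 27230 × 100 = 58.76 %

58.8 %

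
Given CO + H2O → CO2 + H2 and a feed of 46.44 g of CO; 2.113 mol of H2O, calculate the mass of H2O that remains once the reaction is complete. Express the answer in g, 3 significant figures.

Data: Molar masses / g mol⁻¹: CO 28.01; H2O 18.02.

8.20 g

n(CO) = 46.44 / 28.01 = 1.658 mol
n(H2O) = 2.113 mol
n/ν for CO = 1.658/1 = 1.658
n/ν for H2O = 2.113/1 = 2.113
Smallest n/ν is CO → limiting reagent.
H2O consumed = (1/1) × 1.658 = 1.658 mol
H2O remaining = 2.113 − 1.658 = 0.4550 mol
mass = 0.4550 × 18.02 = 8.199 g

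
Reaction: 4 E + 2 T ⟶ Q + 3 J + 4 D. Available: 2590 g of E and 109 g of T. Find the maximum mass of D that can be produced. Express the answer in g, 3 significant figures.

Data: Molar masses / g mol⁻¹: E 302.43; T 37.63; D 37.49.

217 g

n(E) = 2590 / 302.43 = 8.564 mol
n(T) = 109.0 / 37.63 = 2.897 mol
n/ν for E = 8.564/4 = 2.141
n/ν for T = 2.897/2 = 1.449
Smallest n/ν is T → limiting reagent.
n(D) = (4/2) × 2.897 = 5.794 mol
mass = 5.794 × 37.49 = 217.2 g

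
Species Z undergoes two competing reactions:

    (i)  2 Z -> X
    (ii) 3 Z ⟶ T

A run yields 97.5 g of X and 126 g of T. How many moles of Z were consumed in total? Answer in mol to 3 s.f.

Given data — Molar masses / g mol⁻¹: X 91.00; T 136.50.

n(X) = 97.5 / 91.00 = 1.071 mol
n(T) = 126 / 136.50 = 0.9231 mol
n(Z) via (i) = (2/1)×1.071 = 2.142 mol
n(Z) via (ii) = (3/1)×0.9231 = 2.769 mol
total n(Z) = 2.142 + 2.769 = 4.911 mol

4.91 mol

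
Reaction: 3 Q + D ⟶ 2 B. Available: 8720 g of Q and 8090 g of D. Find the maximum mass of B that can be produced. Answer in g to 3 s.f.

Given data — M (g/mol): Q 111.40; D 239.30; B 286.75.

15000 g

n(Q) = 8720 / 111.40 = 78.28 mol
n(D) = 8090 / 239.30 = 33.81 mol
n/ν for Q = 78.28/3 = 26.09
n/ν for D = 33.81/1 = 33.81
Smallest n/ν is Q → limiting reagent.
n(B) = (2/3) × 78.28 = 52.19 mol
mass = 52.19 × 286.75 = 14970 g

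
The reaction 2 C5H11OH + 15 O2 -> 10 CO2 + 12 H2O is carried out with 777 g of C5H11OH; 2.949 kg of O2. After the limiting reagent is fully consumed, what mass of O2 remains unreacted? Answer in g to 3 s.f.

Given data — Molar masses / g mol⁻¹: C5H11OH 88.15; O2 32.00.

834 g

n(C5H11OH) = 777.0 / 88.15 = 8.815 mol
n(O2) = 2.949×1000 / 32.00 = 92.16 mol
n/ν → C5H11OH: 4.408, O2: 6.144; C5H11OH is limiting.
O2 consumed = (15/2) × 8.815 = 66.11 mol
O2 remaining = 92.16 − 66.11 = 26.05 mol
mass = 26.05 × 32.00 = 833.6 g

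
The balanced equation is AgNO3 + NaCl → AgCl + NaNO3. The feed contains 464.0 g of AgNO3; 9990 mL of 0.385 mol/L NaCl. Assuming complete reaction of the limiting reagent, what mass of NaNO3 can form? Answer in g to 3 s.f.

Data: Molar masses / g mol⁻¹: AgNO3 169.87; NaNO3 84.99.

n(AgNO3) = 464.0 / 169.87 = 2.732 mol
n(NaCl) = 0.385 × 9990/1000 = 3.846 mol
n/ν for AgNO3 = 2.732/1 = 2.732
n/ν for NaCl = 3.846/1 = 3.846
Smallest n/ν is AgNO3 → limiting reagent.
n(NaNO3) = (1/1) × 2.732 = 2.732 mol
mass = 2.732 × 84.99 = 232.2 g

232 g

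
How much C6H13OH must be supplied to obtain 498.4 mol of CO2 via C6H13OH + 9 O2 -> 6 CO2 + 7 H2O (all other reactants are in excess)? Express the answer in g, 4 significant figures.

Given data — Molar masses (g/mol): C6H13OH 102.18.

8488 g

n(CO2) = 498.4 mol
n(C6H13OH) = (1/6) × 498.4 = 83.07 mol
mass = 83.07 × 102.18 = 8488 g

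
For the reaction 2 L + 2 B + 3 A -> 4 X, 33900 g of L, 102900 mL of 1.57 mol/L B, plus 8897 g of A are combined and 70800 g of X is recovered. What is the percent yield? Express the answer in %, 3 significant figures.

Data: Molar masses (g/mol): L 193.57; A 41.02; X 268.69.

91.1 %

n(L) = 33900 / 193.57 = 175.1 mol
n(B) = 1.57 × 102900/1000 = 161.6 mol
n(A) = 8897 / 41.02 = 216.9 mol
n/ν for L = 175.1/2 = 87.55
n/ν for B = 161.6/2 = 80.80
n/ν for A = 216.9/3 = 72.30
Smallest n/ν is A → limiting reagent.
theoretical n(X) = (4/3) × 216.9 = 289.2 mol → 77710 g
% yield = 70800 / 77710 × 100 = 91.11 %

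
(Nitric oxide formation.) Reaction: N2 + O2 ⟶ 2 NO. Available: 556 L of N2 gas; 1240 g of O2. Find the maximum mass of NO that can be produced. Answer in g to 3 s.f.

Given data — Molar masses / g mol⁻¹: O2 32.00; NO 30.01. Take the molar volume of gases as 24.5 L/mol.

1360 g

n(N2) = 556.0 / 24.5 = 22.69 mol
n(O2) = 1240 / 32.00 = 38.75 mol
n/ν for N2 = 22.69/1 = 22.69
n/ν for O2 = 38.75/1 = 38.75
Smallest n/ν is N2 → limiting reagent.
n(NO) = (2/1) × 22.69 = 45.38 mol
mass = 45.38 × 30.01 = 1362 g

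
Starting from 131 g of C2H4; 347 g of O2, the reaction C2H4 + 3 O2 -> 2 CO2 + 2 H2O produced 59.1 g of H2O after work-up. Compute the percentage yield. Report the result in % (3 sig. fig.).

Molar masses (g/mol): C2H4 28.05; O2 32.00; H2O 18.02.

45.4 %

n(C2H4) = 131.0 / 28.05 = 4.670 mol
n(O2) = 347.0 / 32.00 = 10.84 mol
n/ν for C2H4 = 4.670/1 = 4.670
n/ν for O2 = 10.84/3 = 3.613
Smallest n/ν is O2 → limiting reagent.
theoretical n(H2O) = (2/3) × 10.84 = 7.227 mol → 130.2 g
% yield = 59.1 / 130.2 × 100 = 45.39 %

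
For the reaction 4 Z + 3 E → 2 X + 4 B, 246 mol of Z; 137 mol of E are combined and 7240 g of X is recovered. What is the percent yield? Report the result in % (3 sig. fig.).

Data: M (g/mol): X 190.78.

41.6 %

n(Z) = 246.0 mol
n(E) = 137.0 mol
n/ν for Z = 246.0/4 = 61.50
n/ν for E = 137.0/3 = 45.67
Smallest n/ν is E → limiting reagent.
theoretical n(X) = (2/3) × 137.0 = 91.33 mol → 17420 g
% yield = 7240 / 17420 × 100 = 41.56 %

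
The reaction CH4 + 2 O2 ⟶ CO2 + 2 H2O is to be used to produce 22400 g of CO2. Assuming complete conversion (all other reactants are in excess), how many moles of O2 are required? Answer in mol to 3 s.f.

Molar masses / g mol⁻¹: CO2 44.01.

n(CO2) = 22400 / 44.01 = 509.0 mol
n(O2) = (2/1) × 509.0 = 1018 mol

1020 mol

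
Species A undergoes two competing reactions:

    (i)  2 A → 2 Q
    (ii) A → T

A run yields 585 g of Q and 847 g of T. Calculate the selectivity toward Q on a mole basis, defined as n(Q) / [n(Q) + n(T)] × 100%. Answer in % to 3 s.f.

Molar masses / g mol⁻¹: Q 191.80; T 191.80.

n(Q) = 585 / 191.80 = 3.050 mol
n(T) = 847 / 191.80 = 4.416 mol
selectivity = 3.050/(3.050+4.416) × 100 = 40.85 %

40.9 %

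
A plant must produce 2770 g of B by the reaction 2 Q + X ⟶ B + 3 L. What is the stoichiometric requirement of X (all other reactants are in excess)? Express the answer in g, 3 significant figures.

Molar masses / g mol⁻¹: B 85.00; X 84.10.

n(B) = 2770 / 85.00 = 32.59 mol
n(X) = (1/1) × 32.59 = 32.59 mol
mass = 32.59 × 84.10 = 2741 g

2740 g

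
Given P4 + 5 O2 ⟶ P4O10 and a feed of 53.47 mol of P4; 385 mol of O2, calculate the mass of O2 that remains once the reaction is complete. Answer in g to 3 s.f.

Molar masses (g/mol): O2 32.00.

3760 g

n(P4) = 53.47 mol
n(O2) = 385.0 mol
n/ν for P4 = 53.47/1 = 53.47
n/ν for O2 = 385.0/5 = 77.00
Smallest n/ν is P4 → limiting reagent.
O2 consumed = (5/1) × 53.47 = 267.4 mol
O2 remaining = 385.0 − 267.4 = 117.6 mol
mass = 117.6 × 32.00 = 3763 g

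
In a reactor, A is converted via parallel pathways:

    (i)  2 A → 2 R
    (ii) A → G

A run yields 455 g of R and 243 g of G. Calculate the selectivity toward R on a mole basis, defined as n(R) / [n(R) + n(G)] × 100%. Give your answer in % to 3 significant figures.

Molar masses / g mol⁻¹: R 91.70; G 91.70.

n(R) = 455 / 91.70 = 4.962 mol
n(G) = 243 / 91.70 = 2.650 mol
selectivity = 4.962/(4.962+2.650) × 100 = 65.19 %

65.2 %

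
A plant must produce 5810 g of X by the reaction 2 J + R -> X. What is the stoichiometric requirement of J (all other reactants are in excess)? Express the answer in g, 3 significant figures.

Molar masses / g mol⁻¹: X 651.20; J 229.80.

4100 g

n(X) = 5810 / 651.20 = 8.922 mol
n(J) = (2/1) × 8.922 = 17.84 mol
mass = 17.84 × 229.80 = 4100 g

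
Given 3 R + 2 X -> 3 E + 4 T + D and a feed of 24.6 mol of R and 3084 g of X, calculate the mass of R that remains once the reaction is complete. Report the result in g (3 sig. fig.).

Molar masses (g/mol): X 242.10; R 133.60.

734 g

n(R) = 24.60 mol
n(X) = 3084 / 242.10 = 12.74 mol
n/ν → R: 8.200, X: 6.370; X is limiting.
R consumed = (3/2) × 12.74 = 19.11 mol
R remaining = 24.60 − 19.11 = 5.490 mol
mass = 5.490 × 133.60 = 733.5 g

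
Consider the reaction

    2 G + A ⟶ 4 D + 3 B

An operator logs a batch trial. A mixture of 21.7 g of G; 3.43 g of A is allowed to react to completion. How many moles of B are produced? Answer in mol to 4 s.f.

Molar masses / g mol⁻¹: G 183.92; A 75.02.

n(G) = 21.70 / 183.92 = 0.1180 mol
n(A) = 3.430 / 75.02 = 0.04572 mol
n/ν → G: 0.05900, A: 0.04572; A is limiting.
n(B) = (3/1) × 0.04572 = 0.1372 mol

0.1372 mol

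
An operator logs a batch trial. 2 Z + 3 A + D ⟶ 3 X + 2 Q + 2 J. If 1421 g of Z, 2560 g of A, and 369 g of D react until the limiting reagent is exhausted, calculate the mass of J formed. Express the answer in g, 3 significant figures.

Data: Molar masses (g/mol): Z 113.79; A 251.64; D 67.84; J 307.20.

n(Z) = 1421 / 113.79 = 12.49 mol
n(A) = 2560 / 251.64 = 10.17 mol
n(D) = 369.0 / 67.84 = 5.439 mol
n/ν for Z = 12.49/2 = 6.245
n/ν for A = 10.17/3 = 3.390
n/ν for D = 5.439/1 = 5.439
Smallest n/ν is A → limiting reagent.
n(J) = (2/3) × 10.17 = 6.780 mol
mass = 6.780 × 307.20 = 2083 g

2080 g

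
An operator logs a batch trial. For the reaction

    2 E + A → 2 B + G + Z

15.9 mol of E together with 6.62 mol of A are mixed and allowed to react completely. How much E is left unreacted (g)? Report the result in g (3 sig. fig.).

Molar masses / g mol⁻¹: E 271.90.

n(E) = 15.90 mol
n(A) = 6.620 mol
n/ν → E: 7.950, A: 6.620; A is limiting.
E consumed = (2/1) × 6.620 = 13.24 mol
E remaining = 15.90 − 13.24 = 2.660 mol
mass = 2.660 × 271.90 = 723.3 g

723 g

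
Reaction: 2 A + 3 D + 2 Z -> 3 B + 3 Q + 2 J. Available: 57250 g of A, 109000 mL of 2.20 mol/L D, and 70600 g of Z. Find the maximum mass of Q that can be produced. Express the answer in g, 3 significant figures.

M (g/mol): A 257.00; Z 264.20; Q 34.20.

8200 g

n(A) = 57250 / 257.00 = 222.8 mol
n(D) = 2.20 × 109000/1000 = 239.8 mol
n(Z) = 70600 / 264.20 = 267.2 mol
n/ν → A: 111.4, D: 79.93, Z: 133.6; D is limiting.
n(Q) = (3/3) × 239.8 = 239.8 mol
mass = 239.8 × 34.20 = 8201 g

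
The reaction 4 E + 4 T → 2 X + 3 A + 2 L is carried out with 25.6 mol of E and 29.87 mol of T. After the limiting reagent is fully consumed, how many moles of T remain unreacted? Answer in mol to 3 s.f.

n(E) = 25.60 mol
n(T) = 29.87 mol
n/ν → E: 6.400, T: 7.468; E is limiting.
T consumed = (4/4) × 25.60 = 25.60 mol
T remaining = 29.87 − 25.60 = 4.270 mol

4.27 mol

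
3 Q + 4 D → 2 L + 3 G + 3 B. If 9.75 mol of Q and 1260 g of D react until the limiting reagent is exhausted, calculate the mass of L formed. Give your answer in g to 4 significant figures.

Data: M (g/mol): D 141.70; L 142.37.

633.0 g

n(Q) = 9.750 mol
n(D) = 1260 / 141.70 = 8.892 mol
n/ν for Q = 9.750/3 = 3.250
n/ν for D = 8.892/4 = 2.223
Smallest n/ν is D → limiting reagent.
n(L) = (2/4) × 8.892 = 4.446 mol
mass = 4.446 × 142.37 = 633.0 g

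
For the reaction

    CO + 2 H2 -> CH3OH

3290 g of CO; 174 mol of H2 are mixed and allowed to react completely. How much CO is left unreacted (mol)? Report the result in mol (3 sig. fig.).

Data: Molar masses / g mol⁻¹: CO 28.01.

n(CO) = 3290 / 28.01 = 117.5 mol
n(H2) = 174.0 mol
n/ν for CO = 117.5/1 = 117.5
n/ν for H2 = 174.0/2 = 87.00
Smallest n/ν is H2 → limiting reagent.
CO consumed = (1/2) × 174.0 = 87.00 mol
CO remaining = 117.5 − 87.00 = 30.50 mol

30.5 mol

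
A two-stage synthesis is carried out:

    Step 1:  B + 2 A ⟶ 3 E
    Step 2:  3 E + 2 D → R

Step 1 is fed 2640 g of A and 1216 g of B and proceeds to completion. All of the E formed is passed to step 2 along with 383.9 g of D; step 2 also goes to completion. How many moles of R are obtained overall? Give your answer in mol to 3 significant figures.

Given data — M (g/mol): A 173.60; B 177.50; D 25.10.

Step 1:
n(A) = 2640 / 173.60 = 15.21 mol
n(B) = 1216 / 177.50 = 6.851 mol
n/ν for A = 15.21/2 = 7.605
n/ν for B = 6.851/1 = 6.851
Smallest n/ν is B → limiting reagent.
n(E) produced = (3/1) × 6.851 = 20.55 mol
Step 2:
n(E) available = 20.55 mol
n(D) = 383.9 / 25.10 = 15.29 mol
n/ν for E = 20.55/3 = 6.850
n/ν for D = 15.29/2 = 7.645
Smallest n/ν is E → limiting reagent.
n(R) = (1/3) × 20.55 = 6.850 mol

6.85 mol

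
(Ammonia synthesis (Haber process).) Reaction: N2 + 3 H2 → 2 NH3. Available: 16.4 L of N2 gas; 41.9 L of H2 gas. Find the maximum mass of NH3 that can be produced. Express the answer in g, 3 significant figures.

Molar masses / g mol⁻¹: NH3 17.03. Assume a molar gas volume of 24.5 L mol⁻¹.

19.4 g

n(N2) = 16.40 / 24.5 = 0.6694 mol
n(H2) = 41.90 / 24.5 = 1.710 mol
n/ν for N2 = 0.6694/1 = 0.6694
n/ν for H2 = 1.710/3 = 0.5700
Smallest n/ν is H2 → limiting reagent.
n(NH3) = (2/3) × 1.710 = 1.140 mol
mass = 1.140 × 17.03 = 19.41 g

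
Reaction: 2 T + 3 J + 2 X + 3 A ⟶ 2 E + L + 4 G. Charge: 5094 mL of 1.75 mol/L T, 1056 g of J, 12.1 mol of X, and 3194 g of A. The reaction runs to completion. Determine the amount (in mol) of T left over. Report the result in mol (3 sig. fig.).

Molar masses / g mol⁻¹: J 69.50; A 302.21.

1.87 mol

n(T) = 1.75 × 5094/1000 = 8.915 mol
n(J) = 1056 / 69.50 = 15.19 mol
n(X) = 12.10 mol
n(A) = 3194 / 302.21 = 10.57 mol
n/ν for T = 8.915/2 = 4.458
n/ν for J = 15.19/3 = 5.063
n/ν for X = 12.10/2 = 6.050
n/ν for A = 10.57/3 = 3.523
Smallest n/ν is A → limiting reagent.
T consumed = (2/3) × 10.57 = 7.047 mol
T remaining = 8.915 − 7.047 = 1.868 mol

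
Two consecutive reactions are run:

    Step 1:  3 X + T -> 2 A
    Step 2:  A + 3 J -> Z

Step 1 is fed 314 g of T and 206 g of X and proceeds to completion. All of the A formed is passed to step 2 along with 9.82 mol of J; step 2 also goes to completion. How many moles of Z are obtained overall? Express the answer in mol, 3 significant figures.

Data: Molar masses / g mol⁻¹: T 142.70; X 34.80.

Step 1:
n(T) = 314.0 / 142.70 = 2.200 mol
n(X) = 206.0 / 34.80 = 5.920 mol
n/ν for T = 2.200/1 = 2.200
n/ν for X = 5.920/3 = 1.973
Smallest n/ν is X → limiting reagent.
n(A) produced = (2/3) × 5.920 = 3.947 mol
Step 2:
n(A) available = 3.947 mol
n(J) = 9.820 mol
n/ν for A = 3.947/1 = 3.947
n/ν for J = 9.820/3 = 3.273
Smallest n/ν is J → limiting reagent.
n(Z) = (1/3) × 9.820 = 3.273 mol

3.27 mol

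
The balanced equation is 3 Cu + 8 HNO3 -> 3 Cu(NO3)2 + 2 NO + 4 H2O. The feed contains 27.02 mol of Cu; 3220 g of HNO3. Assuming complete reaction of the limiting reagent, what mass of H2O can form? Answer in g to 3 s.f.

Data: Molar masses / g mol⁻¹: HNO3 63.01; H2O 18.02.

n(Cu) = 27.02 mol
n(HNO3) = 3220 / 63.01 = 51.10 mol
n/ν for Cu = 27.02/3 = 9.007
n/ν for HNO3 = 51.10/8 = 6.388
Smallest n/ν is HNO3 → limiting reagent.
n(H2O) = (4/8) × 51.10 = 25.55 mol
mass = 25.55 × 18.02 = 460.4 g

460 g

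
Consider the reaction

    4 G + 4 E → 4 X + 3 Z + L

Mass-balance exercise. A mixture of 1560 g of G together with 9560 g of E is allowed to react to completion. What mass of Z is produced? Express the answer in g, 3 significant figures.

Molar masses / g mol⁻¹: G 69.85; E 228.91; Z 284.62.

n(G) = 1560 / 69.85 = 22.33 mol
n(E) = 9560 / 228.91 = 41.76 mol
n/ν → G: 5.583, E: 10.44; G is limiting.
n(Z) = (3/4) × 22.33 = 16.75 mol
mass = 16.75 × 284.62 = 4767 g

4770 g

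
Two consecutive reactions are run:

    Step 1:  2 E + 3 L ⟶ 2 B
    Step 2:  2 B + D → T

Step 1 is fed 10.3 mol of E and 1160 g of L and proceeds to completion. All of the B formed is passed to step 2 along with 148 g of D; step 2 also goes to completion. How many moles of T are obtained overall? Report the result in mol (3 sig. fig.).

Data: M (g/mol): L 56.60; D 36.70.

4.03 mol

Step 1:
n(E) = 10.30 mol
n(L) = 1160 / 56.60 = 20.49 mol
n/ν for E = 10.30/2 = 5.150
n/ν for L = 20.49/3 = 6.830
Smallest n/ν is E → limiting reagent.
n(B) produced = (2/2) × 10.30 = 10.30 mol
Step 2:
n(B) available = 10.30 mol
n(D) = 148.0 / 36.70 = 4.033 mol
n/ν for B = 10.30/2 = 5.150
n/ν for D = 4.033/1 = 4.033
Smallest n/ν is D → limiting reagent.
n(T) = (1/1) × 4.033 = 4.033 mol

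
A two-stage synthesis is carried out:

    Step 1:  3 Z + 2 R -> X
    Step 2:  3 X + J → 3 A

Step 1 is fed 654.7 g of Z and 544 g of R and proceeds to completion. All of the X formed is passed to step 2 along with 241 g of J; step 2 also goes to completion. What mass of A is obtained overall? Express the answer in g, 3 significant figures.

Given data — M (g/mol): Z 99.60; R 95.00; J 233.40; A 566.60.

1240 g

Step 1:
n(Z) = 654.7 / 99.60 = 6.573 mol
n(R) = 544.0 / 95.00 = 5.726 mol
n/ν → Z: 2.191, R: 2.863; Z is limiting.
n(X) produced = (1/3) × 6.573 = 2.191 mol
Step 2:
n(X) available = 2.191 mol
n(J) = 241.0 / 233.40 = 1.033 mol
n/ν → X: 0.7303, J: 1.033; X is limiting.
n(A) = (3/3) × 2.191 = 2.191 mol
mass = 2.191 × 566.60 = 1241 g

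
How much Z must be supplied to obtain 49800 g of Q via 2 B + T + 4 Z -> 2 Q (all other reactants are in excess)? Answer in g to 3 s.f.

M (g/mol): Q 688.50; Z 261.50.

n(Q) = 49800 / 688.50 = 72.33 mol
n(Z) = (4/2) × 72.33 = 144.7 mol
mass = 144.7 × 261.50 = 37840 g

37800 g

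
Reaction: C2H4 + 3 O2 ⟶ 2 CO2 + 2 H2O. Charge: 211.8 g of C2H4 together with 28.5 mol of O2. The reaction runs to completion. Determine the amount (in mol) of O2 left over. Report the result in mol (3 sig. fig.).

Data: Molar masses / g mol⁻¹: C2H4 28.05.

5.85 mol

n(C2H4) = 211.8 / 28.05 = 7.551 mol
n(O2) = 28.50 mol
n/ν for C2H4 = 7.551/1 = 7.551
n/ν for O2 = 28.50/3 = 9.500
Smallest n/ν is C2H4 → limiting reagent.
O2 consumed = (3/1) × 7.551 = 22.65 mol
O2 remaining = 28.50 − 22.65 = 5.850 mol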